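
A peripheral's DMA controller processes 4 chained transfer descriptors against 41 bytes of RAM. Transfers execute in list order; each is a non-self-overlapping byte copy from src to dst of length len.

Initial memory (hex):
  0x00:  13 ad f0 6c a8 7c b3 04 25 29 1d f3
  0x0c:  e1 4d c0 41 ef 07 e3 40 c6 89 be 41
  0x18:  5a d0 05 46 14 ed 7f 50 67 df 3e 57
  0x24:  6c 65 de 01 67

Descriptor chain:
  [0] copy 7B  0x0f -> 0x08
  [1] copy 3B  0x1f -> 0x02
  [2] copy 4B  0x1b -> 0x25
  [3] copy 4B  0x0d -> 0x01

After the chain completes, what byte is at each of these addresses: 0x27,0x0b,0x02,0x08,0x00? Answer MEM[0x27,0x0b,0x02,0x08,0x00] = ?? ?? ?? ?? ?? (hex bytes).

MEM[0x27,0x0b,0x02,0x08,0x00] = ed e3 89 41 13

#0 dst[0x08+7] := {0x41,0xef,0x07,0xe3,0x40,0xc6,0x89}
#1 dst[0x02+3] := {0x50,0x67,0xdf}
#2 dst[0x25+4] := {0x46,0x14,0xed,0x7f}
#3 dst[0x01+4] := {0xc6,0x89,0x41,0xef}
query mem[0x27]=0xed, mem[0x0b]=0xe3, mem[0x02]=0x89, mem[0x08]=0x41, mem[0x00]=0x13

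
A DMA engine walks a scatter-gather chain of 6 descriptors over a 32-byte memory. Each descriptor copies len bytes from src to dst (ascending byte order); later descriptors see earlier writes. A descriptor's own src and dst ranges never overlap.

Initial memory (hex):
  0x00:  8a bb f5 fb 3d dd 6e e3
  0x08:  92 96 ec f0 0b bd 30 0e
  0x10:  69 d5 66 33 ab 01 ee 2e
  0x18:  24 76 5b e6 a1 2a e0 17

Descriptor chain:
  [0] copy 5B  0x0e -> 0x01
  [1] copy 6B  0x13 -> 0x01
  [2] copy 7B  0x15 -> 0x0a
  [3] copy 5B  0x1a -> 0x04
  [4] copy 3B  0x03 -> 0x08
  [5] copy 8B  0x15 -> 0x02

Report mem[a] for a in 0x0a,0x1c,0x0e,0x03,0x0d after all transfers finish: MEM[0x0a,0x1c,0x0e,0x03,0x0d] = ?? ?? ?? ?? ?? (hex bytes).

#0 dst[0x01+5] := {0x30,0x0e,0x69,0xd5,0x66}
#1 dst[0x01+6] := {0x33,0xab,0x01,0xee,0x2e,0x24}
#2 dst[0x0a+7] := {0x01,0xee,0x2e,0x24,0x76,0x5b,0xe6}
#3 dst[0x04+5] := {0x5b,0xe6,0xa1,0x2a,0xe0}
#4 dst[0x08+3] := {0x01,0x5b,0xe6}
#5 dst[0x02+8] := {0x01,0xee,0x2e,0x24,0x76,0x5b,0xe6,0xa1}
query mem[0x0a]=0xe6, mem[0x1c]=0xa1, mem[0x0e]=0x76, mem[0x03]=0xee, mem[0x0d]=0x24

MEM[0x0a,0x1c,0x0e,0x03,0x0d] = e6 a1 76 ee 24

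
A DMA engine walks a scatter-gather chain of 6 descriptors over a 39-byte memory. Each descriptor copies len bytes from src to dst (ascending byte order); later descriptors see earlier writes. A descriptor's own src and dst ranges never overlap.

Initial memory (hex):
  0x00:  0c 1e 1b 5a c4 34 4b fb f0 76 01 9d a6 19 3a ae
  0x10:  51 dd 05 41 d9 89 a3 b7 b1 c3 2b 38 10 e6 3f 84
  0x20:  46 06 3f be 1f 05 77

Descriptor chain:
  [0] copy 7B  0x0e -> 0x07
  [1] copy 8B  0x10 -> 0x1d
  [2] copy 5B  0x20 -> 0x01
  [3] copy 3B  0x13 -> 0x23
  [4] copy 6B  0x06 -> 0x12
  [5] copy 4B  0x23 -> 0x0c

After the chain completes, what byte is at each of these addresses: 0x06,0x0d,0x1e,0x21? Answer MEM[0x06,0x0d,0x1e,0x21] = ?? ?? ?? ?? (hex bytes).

MEM[0x06,0x0d,0x1e,0x21] = 4b d9 dd d9

[0] 0x0e->0x07 len=7 : 3a ae 51 dd 05 41 d9
[1] 0x10->0x1d len=8 : 51 dd 05 41 d9 89 a3 b7
[2] 0x20->0x01 len=5 : 41 d9 89 a3 b7
[3] 0x13->0x23 len=3 : 41 d9 89
[4] 0x06->0x12 len=6 : 4b 3a ae 51 dd 05
[5] 0x23->0x0c len=4 : 41 d9 89 77
query mem[0x06]=0x4b, mem[0x0d]=0xd9, mem[0x1e]=0xdd, mem[0x21]=0xd9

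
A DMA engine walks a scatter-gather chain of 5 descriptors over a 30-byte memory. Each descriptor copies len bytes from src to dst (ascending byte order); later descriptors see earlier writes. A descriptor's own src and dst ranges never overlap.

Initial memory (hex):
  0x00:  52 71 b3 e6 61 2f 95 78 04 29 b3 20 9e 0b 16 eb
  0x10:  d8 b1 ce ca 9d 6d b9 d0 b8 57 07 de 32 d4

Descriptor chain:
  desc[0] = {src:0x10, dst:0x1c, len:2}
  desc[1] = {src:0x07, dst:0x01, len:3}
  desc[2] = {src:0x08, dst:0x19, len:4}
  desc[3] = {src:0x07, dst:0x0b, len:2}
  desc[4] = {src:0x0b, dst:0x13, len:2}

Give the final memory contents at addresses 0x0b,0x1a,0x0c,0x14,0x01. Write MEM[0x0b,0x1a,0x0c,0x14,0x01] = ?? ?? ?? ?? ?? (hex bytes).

  after D0: wrote 2B at 0x1c = d8b1
  after D1: wrote 3B at 0x01 = 780429
  after D2: wrote 4B at 0x19 = 0429b320
  after D3: wrote 2B at 0x0b = 7804
  after D4: wrote 2B at 0x13 = 7804
query mem[0x0b]=0x78, mem[0x1a]=0x29, mem[0x0c]=0x04, mem[0x14]=0x04, mem[0x01]=0x78

MEM[0x0b,0x1a,0x0c,0x14,0x01] = 78 29 04 04 78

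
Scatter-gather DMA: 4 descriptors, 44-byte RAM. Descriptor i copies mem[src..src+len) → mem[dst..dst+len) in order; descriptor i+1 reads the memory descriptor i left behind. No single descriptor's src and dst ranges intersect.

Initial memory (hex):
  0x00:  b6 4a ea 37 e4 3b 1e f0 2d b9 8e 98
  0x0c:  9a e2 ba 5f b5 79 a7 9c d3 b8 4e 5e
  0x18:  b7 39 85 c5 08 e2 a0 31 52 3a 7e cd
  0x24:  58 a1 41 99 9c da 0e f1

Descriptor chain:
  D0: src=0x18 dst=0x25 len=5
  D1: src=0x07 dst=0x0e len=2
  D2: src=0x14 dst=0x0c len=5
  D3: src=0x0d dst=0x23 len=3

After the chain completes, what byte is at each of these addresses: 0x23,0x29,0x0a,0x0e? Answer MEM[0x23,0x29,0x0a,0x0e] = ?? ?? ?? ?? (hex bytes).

MEM[0x23,0x29,0x0a,0x0e] = b8 08 8e 4e

D0: mem[0x25..0x29] <- [b7 39 85 c5 08]
D1: mem[0x0e..0x0f] <- [f0 2d]
D2: mem[0x0c..0x10] <- [d3 b8 4e 5e b7]
D3: mem[0x23..0x25] <- [b8 4e 5e]
query mem[0x23]=0xb8, mem[0x29]=0x08, mem[0x0a]=0x8e, mem[0x0e]=0x4e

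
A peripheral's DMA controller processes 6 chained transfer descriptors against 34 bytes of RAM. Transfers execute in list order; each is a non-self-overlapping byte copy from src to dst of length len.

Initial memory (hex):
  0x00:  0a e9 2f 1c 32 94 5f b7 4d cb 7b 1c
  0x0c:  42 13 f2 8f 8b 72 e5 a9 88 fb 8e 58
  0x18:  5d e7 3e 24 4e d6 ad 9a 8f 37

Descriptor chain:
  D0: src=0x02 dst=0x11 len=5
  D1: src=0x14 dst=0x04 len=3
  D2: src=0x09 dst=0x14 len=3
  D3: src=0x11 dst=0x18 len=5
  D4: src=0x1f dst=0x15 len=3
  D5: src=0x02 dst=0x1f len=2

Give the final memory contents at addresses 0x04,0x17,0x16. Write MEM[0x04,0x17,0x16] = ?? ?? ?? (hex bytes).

  after D0: wrote 5B at 0x11 = 2f1c32945f
  after D1: wrote 3B at 0x04 = 945f8e
  after D2: wrote 3B at 0x14 = cb7b1c
  after D3: wrote 5B at 0x18 = 2f1c32cb7b
  after D4: wrote 3B at 0x15 = 9a8f37
  after D5: wrote 2B at 0x1f = 2f1c
query mem[0x04]=0x94, mem[0x17]=0x37, mem[0x16]=0x8f

MEM[0x04,0x17,0x16] = 94 37 8f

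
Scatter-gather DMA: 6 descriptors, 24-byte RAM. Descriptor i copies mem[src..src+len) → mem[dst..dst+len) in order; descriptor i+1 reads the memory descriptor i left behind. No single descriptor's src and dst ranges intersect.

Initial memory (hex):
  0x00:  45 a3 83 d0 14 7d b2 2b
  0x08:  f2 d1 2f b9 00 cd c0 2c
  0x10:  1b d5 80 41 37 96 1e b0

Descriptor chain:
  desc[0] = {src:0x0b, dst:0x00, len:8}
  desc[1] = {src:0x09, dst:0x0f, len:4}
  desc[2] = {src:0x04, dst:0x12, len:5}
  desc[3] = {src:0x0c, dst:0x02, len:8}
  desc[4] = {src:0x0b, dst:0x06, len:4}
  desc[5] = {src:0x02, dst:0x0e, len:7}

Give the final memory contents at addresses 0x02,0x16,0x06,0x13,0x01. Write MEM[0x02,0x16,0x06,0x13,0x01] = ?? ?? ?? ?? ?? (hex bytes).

  after D0: wrote 8B at 0x00 = b900cdc02c1bd580
  after D1: wrote 4B at 0x0f = d12fb900
  after D2: wrote 5B at 0x12 = 2c1bd580f2
  after D3: wrote 8B at 0x02 = 00cdc0d12fb92c1b
  after D4: wrote 4B at 0x06 = b900cdc0
  after D5: wrote 7B at 0x0e = 00cdc0d1b900cd
query mem[0x02]=0x00, mem[0x16]=0xf2, mem[0x06]=0xb9, mem[0x13]=0x00, mem[0x01]=0x00

MEM[0x02,0x16,0x06,0x13,0x01] = 00 f2 b9 00 00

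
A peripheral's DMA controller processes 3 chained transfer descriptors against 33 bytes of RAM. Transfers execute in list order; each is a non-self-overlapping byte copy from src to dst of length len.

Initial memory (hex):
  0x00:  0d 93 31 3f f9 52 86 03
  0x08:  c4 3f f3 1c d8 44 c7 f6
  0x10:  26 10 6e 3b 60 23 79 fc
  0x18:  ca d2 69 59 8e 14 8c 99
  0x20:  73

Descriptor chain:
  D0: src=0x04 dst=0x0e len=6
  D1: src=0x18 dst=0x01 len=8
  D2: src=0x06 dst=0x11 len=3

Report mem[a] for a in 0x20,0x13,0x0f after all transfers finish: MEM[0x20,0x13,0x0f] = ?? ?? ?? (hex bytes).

  after D0: wrote 6B at 0x0e = f9528603c43f
  after D1: wrote 8B at 0x01 = cad269598e148c99
  after D2: wrote 3B at 0x11 = 148c99
query mem[0x20]=0x73, mem[0x13]=0x99, mem[0x0f]=0x52

MEM[0x20,0x13,0x0f] = 73 99 52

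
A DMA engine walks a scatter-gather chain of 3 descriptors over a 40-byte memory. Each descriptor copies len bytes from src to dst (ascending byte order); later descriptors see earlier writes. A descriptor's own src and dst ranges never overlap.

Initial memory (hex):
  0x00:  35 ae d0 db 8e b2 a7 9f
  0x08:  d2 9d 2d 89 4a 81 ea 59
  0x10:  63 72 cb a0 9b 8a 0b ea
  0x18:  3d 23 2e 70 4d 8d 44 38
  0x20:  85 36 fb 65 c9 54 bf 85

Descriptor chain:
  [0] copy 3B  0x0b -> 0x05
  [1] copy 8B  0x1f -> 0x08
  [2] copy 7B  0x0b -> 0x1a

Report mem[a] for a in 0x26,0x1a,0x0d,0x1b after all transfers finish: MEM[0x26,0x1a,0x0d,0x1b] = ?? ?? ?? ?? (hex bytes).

#0 dst[0x05+3] := {0x89,0x4a,0x81}
#1 dst[0x08+8] := {0x38,0x85,0x36,0xfb,0x65,0xc9,0x54,0xbf}
#2 dst[0x1a+7] := {0xfb,0x65,0xc9,0x54,0xbf,0x63,0x72}
query mem[0x26]=0xbf, mem[0x1a]=0xfb, mem[0x0d]=0xc9, mem[0x1b]=0x65

MEM[0x26,0x1a,0x0d,0x1b] = bf fb c9 65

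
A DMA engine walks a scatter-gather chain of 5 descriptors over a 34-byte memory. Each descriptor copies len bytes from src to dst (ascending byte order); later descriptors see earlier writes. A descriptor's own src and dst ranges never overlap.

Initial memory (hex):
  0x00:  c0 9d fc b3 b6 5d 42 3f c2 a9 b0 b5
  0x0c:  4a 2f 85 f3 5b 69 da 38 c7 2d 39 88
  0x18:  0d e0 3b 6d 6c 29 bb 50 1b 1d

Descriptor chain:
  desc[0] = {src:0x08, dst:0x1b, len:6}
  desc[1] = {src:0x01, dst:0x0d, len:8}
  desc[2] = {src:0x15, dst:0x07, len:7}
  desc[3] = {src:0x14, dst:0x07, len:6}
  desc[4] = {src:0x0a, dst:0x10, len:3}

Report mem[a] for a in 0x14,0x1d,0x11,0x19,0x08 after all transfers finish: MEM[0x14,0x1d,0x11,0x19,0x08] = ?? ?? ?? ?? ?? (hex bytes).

MEM[0x14,0x1d,0x11,0x19,0x08] = c2 b0 0d e0 2d

D0: mem[0x1b..0x20] <- [c2 a9 b0 b5 4a 2f]
D1: mem[0x0d..0x14] <- [9d fc b3 b6 5d 42 3f c2]
D2: mem[0x07..0x0d] <- [2d 39 88 0d e0 3b c2]
D3: mem[0x07..0x0c] <- [c2 2d 39 88 0d e0]
D4: mem[0x10..0x12] <- [88 0d e0]
query mem[0x14]=0xc2, mem[0x1d]=0xb0, mem[0x11]=0x0d, mem[0x19]=0xe0, mem[0x08]=0x2d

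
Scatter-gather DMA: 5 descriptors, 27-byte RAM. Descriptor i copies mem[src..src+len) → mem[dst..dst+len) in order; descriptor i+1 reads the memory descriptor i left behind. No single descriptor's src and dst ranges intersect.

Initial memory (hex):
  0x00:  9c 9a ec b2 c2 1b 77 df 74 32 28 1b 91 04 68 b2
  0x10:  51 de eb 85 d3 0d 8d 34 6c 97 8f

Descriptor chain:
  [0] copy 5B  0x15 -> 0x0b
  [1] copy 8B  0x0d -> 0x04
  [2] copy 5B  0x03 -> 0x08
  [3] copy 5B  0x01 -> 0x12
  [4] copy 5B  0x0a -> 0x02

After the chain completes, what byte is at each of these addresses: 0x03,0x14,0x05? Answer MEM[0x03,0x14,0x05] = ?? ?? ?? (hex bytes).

#0 dst[0x0b+5] := {0x0d,0x8d,0x34,0x6c,0x97}
#1 dst[0x04+8] := {0x34,0x6c,0x97,0x51,0xde,0xeb,0x85,0xd3}
#2 dst[0x08+5] := {0xb2,0x34,0x6c,0x97,0x51}
#3 dst[0x12+5] := {0x9a,0xec,0xb2,0x34,0x6c}
#4 dst[0x02+5] := {0x6c,0x97,0x51,0x34,0x6c}
query mem[0x03]=0x97, mem[0x14]=0xb2, mem[0x05]=0x34

MEM[0x03,0x14,0x05] = 97 b2 34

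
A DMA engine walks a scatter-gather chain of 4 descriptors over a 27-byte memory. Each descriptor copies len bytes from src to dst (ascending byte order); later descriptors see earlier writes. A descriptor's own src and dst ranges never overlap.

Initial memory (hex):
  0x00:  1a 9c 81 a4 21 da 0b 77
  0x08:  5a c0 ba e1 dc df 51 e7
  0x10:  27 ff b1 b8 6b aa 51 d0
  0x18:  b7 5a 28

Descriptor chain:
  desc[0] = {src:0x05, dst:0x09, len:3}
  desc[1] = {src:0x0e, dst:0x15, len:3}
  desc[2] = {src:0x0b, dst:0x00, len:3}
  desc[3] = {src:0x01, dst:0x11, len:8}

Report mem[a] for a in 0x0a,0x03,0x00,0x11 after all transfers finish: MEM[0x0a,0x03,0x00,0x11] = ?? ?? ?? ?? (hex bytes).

#0 dst[0x09+3] := {0xda,0x0b,0x77}
#1 dst[0x15+3] := {0x51,0xe7,0x27}
#2 dst[0x00+3] := {0x77,0xdc,0xdf}
#3 dst[0x11+8] := {0xdc,0xdf,0xa4,0x21,0xda,0x0b,0x77,0x5a}
query mem[0x0a]=0x0b, mem[0x03]=0xa4, mem[0x00]=0x77, mem[0x11]=0xdc

MEM[0x0a,0x03,0x00,0x11] = 0b a4 77 dc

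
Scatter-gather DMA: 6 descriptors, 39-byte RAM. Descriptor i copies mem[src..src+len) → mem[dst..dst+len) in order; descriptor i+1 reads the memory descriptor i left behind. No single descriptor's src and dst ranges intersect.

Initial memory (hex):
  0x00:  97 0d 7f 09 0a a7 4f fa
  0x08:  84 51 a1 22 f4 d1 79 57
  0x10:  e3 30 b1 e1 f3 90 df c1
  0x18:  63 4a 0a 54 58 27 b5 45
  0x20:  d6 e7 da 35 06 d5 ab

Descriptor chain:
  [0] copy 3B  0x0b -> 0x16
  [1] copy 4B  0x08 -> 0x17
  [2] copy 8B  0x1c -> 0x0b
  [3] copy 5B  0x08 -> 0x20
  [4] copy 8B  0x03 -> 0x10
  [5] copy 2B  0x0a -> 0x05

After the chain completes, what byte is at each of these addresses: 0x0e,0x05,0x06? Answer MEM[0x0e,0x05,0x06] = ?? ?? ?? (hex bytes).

  after D0: wrote 3B at 0x16 = 22f4d1
  after D1: wrote 4B at 0x17 = 8451a122
  after D2: wrote 8B at 0x0b = 5827b545d6e7da35
  after D3: wrote 5B at 0x20 = 8451a15827
  after D4: wrote 8B at 0x10 = 090aa74ffa8451a1
  after D5: wrote 2B at 0x05 = a158
query mem[0x0e]=0x45, mem[0x05]=0xa1, mem[0x06]=0x58

MEM[0x0e,0x05,0x06] = 45 a1 58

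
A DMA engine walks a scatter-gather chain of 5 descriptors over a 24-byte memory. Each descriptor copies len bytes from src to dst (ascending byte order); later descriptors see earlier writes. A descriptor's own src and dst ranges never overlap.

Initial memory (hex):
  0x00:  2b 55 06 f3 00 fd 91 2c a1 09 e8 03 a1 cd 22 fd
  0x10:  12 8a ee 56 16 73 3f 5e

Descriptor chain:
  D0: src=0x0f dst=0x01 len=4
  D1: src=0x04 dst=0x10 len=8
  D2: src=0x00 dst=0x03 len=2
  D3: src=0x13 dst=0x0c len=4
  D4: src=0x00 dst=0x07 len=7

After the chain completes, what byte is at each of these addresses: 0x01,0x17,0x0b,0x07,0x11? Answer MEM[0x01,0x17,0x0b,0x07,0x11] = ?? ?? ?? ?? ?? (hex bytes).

MEM[0x01,0x17,0x0b,0x07,0x11] = fd 03 fd 2b fd

[0] 0x0f->0x01 len=4 : fd 12 8a ee
[1] 0x04->0x10 len=8 : ee fd 91 2c a1 09 e8 03
[2] 0x00->0x03 len=2 : 2b fd
[3] 0x13->0x0c len=4 : 2c a1 09 e8
[4] 0x00->0x07 len=7 : 2b fd 12 2b fd fd 91
query mem[0x01]=0xfd, mem[0x17]=0x03, mem[0x0b]=0xfd, mem[0x07]=0x2b, mem[0x11]=0xfd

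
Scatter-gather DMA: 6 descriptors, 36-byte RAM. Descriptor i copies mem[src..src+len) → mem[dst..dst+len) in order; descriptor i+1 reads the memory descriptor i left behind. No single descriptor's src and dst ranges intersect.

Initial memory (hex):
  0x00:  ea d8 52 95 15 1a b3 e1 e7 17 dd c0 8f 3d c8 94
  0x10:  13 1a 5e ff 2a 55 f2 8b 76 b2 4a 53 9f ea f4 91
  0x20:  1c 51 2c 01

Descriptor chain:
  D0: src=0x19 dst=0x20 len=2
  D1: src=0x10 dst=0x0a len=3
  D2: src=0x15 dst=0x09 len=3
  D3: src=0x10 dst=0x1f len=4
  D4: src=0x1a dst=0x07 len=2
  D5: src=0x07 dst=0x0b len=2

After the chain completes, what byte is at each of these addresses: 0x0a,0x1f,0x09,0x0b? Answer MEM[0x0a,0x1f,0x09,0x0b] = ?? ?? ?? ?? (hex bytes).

MEM[0x0a,0x1f,0x09,0x0b] = f2 13 55 4a

D0: mem[0x20..0x21] <- [b2 4a]
D1: mem[0x0a..0x0c] <- [13 1a 5e]
D2: mem[0x09..0x0b] <- [55 f2 8b]
D3: mem[0x1f..0x22] <- [13 1a 5e ff]
D4: mem[0x07..0x08] <- [4a 53]
D5: mem[0x0b..0x0c] <- [4a 53]
query mem[0x0a]=0xf2, mem[0x1f]=0x13, mem[0x09]=0x55, mem[0x0b]=0x4a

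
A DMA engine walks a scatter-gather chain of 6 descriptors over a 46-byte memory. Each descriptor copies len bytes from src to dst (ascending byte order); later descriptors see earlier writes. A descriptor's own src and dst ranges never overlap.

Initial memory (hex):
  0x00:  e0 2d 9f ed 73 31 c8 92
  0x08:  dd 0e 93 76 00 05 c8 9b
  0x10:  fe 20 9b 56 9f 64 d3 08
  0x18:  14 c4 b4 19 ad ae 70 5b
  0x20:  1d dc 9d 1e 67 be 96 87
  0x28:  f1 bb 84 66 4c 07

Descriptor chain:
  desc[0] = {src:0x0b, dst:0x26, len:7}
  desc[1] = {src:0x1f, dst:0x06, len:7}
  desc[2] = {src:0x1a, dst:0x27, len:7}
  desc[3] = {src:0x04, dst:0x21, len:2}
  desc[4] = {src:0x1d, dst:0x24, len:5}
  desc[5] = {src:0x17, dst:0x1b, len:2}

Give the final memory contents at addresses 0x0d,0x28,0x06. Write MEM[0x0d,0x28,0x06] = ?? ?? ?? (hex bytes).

MEM[0x0d,0x28,0x06] = 05 73 5b

  after D0: wrote 7B at 0x26 = 760005c89bfe20
  after D1: wrote 7B at 0x06 = 5b1ddc9d1e67be
  after D2: wrote 7B at 0x27 = b419adae705b1d
  after D3: wrote 2B at 0x21 = 7331
  after D4: wrote 5B at 0x24 = ae705b1d73
  after D5: wrote 2B at 0x1b = 0814
query mem[0x0d]=0x05, mem[0x28]=0x73, mem[0x06]=0x5b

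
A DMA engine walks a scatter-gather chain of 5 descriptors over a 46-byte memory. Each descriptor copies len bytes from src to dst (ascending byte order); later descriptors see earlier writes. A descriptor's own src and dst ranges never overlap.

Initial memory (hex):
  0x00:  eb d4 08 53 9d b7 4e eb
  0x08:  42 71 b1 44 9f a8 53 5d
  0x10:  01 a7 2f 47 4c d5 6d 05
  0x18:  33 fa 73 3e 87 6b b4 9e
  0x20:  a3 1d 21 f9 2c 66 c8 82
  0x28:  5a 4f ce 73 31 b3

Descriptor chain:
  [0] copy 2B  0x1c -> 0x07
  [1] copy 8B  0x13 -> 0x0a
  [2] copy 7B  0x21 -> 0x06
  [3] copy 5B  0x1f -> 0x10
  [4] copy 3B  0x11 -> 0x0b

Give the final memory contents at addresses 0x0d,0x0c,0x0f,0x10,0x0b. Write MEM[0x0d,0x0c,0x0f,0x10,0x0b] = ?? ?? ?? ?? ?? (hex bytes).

D0: mem[0x07..0x08] <- [87 6b]
D1: mem[0x0a..0x11] <- [47 4c d5 6d 05 33 fa 73]
D2: mem[0x06..0x0c] <- [1d 21 f9 2c 66 c8 82]
D3: mem[0x10..0x14] <- [9e a3 1d 21 f9]
D4: mem[0x0b..0x0d] <- [a3 1d 21]
query mem[0x0d]=0x21, mem[0x0c]=0x1d, mem[0x0f]=0x33, mem[0x10]=0x9e, mem[0x0b]=0xa3

MEM[0x0d,0x0c,0x0f,0x10,0x0b] = 21 1d 33 9e a3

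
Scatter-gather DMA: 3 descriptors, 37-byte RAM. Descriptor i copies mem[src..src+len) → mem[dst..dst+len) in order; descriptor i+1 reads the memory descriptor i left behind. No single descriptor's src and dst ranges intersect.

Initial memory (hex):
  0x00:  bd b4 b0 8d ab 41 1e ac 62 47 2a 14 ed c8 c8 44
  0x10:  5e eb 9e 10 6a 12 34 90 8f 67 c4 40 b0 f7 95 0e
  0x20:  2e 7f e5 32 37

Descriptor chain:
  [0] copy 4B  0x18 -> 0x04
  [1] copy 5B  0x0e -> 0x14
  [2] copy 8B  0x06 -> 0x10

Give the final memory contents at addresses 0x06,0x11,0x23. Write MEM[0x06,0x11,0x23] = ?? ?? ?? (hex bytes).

MEM[0x06,0x11,0x23] = c4 40 32

D0: mem[0x04..0x07] <- [8f 67 c4 40]
D1: mem[0x14..0x18] <- [c8 44 5e eb 9e]
D2: mem[0x10..0x17] <- [c4 40 62 47 2a 14 ed c8]
query mem[0x06]=0xc4, mem[0x11]=0x40, mem[0x23]=0x32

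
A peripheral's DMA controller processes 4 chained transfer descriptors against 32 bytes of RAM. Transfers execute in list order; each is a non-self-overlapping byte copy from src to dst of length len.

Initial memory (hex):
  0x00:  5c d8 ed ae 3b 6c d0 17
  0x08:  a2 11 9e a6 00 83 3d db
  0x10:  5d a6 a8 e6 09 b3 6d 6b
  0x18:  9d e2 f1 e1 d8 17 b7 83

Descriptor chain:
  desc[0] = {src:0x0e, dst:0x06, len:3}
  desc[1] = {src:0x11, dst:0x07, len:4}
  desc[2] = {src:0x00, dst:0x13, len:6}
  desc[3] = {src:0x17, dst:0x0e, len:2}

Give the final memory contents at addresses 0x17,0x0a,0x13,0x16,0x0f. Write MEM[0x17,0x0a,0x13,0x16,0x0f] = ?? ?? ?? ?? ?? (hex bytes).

D0: mem[0x06..0x08] <- [3d db 5d]
D1: mem[0x07..0x0a] <- [a6 a8 e6 09]
D2: mem[0x13..0x18] <- [5c d8 ed ae 3b 6c]
D3: mem[0x0e..0x0f] <- [3b 6c]
query mem[0x17]=0x3b, mem[0x0a]=0x09, mem[0x13]=0x5c, mem[0x16]=0xae, mem[0x0f]=0x6c

MEM[0x17,0x0a,0x13,0x16,0x0f] = 3b 09 5c ae 6c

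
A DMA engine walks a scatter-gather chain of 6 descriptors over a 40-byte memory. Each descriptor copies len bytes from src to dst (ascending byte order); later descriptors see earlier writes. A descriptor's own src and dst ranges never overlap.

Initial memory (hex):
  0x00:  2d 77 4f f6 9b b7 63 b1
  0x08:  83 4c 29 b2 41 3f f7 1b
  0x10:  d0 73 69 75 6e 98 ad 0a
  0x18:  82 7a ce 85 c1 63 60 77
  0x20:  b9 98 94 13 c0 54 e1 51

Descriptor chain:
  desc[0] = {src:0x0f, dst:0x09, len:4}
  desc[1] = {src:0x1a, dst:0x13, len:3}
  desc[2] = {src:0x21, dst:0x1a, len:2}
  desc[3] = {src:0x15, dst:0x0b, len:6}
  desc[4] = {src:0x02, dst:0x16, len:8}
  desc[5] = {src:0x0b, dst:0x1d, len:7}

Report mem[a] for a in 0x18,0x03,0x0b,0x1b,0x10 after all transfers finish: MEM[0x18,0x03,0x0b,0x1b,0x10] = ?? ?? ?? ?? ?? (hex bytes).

MEM[0x18,0x03,0x0b,0x1b,0x10] = 9b f6 c1 b1 98

D0: mem[0x09..0x0c] <- [1b d0 73 69]
D1: mem[0x13..0x15] <- [ce 85 c1]
D2: mem[0x1a..0x1b] <- [98 94]
D3: mem[0x0b..0x10] <- [c1 ad 0a 82 7a 98]
D4: mem[0x16..0x1d] <- [4f f6 9b b7 63 b1 83 1b]
D5: mem[0x1d..0x23] <- [c1 ad 0a 82 7a 98 73]
query mem[0x18]=0x9b, mem[0x03]=0xf6, mem[0x0b]=0xc1, mem[0x1b]=0xb1, mem[0x10]=0x98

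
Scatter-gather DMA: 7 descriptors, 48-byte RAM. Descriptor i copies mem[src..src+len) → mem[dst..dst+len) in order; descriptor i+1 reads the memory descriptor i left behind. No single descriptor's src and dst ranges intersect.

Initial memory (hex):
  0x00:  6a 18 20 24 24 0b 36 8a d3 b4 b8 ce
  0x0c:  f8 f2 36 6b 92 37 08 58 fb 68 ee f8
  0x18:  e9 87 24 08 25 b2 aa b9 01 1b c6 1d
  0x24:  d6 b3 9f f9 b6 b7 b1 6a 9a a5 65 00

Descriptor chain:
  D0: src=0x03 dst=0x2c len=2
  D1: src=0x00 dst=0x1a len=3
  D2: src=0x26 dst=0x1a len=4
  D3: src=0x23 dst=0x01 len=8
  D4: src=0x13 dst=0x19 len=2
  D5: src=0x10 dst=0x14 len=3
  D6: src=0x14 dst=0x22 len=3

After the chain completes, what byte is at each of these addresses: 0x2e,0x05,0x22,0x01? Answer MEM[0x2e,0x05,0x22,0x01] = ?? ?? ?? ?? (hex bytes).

MEM[0x2e,0x05,0x22,0x01] = 65 f9 92 1d

D0: mem[0x2c..0x2d] <- [24 24]
D1: mem[0x1a..0x1c] <- [6a 18 20]
D2: mem[0x1a..0x1d] <- [9f f9 b6 b7]
D3: mem[0x01..0x08] <- [1d d6 b3 9f f9 b6 b7 b1]
D4: mem[0x19..0x1a] <- [58 fb]
D5: mem[0x14..0x16] <- [92 37 08]
D6: mem[0x22..0x24] <- [92 37 08]
query mem[0x2e]=0x65, mem[0x05]=0xf9, mem[0x22]=0x92, mem[0x01]=0x1d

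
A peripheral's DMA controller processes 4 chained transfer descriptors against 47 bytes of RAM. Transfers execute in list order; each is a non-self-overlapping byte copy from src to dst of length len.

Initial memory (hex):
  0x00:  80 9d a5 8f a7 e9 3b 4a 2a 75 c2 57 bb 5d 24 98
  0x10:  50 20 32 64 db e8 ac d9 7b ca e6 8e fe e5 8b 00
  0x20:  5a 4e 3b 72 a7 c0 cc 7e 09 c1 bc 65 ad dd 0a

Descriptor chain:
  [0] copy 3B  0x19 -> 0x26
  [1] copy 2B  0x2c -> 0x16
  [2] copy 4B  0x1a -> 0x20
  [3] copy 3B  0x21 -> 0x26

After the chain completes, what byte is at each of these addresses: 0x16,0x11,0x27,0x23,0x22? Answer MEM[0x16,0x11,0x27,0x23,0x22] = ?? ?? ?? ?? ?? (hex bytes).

MEM[0x16,0x11,0x27,0x23,0x22] = ad 20 fe e5 fe

[0] 0x19->0x26 len=3 : ca e6 8e
[1] 0x2c->0x16 len=2 : ad dd
[2] 0x1a->0x20 len=4 : e6 8e fe e5
[3] 0x21->0x26 len=3 : 8e fe e5
query mem[0x16]=0xad, mem[0x11]=0x20, mem[0x27]=0xfe, mem[0x23]=0xe5, mem[0x22]=0xfe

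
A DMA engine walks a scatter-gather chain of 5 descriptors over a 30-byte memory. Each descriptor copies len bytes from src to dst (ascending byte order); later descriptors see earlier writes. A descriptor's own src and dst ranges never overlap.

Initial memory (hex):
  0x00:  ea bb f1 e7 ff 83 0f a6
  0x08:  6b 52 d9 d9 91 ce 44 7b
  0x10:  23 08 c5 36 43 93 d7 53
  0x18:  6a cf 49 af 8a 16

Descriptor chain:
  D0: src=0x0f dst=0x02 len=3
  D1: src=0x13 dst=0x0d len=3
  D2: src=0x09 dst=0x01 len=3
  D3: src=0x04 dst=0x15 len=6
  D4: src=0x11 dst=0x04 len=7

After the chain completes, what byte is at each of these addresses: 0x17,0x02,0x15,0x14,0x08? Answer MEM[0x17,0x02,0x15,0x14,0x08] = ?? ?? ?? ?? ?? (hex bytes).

MEM[0x17,0x02,0x15,0x14,0x08] = 0f d9 08 43 08

[0] 0x0f->0x02 len=3 : 7b 23 08
[1] 0x13->0x0d len=3 : 36 43 93
[2] 0x09->0x01 len=3 : 52 d9 d9
[3] 0x04->0x15 len=6 : 08 83 0f a6 6b 52
[4] 0x11->0x04 len=7 : 08 c5 36 43 08 83 0f
query mem[0x17]=0x0f, mem[0x02]=0xd9, mem[0x15]=0x08, mem[0x14]=0x43, mem[0x08]=0x08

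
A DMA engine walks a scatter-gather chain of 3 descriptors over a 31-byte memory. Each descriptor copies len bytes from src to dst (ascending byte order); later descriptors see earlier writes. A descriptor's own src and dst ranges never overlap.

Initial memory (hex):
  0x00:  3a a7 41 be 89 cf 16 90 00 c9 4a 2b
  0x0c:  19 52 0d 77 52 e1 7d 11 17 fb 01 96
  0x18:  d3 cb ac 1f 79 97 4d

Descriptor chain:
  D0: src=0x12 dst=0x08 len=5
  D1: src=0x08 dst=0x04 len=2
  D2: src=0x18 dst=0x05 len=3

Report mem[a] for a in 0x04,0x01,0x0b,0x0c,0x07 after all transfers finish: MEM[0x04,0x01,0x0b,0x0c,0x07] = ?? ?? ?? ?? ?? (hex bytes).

MEM[0x04,0x01,0x0b,0x0c,0x07] = 7d a7 fb 01 ac

D0: mem[0x08..0x0c] <- [7d 11 17 fb 01]
D1: mem[0x04..0x05] <- [7d 11]
D2: mem[0x05..0x07] <- [d3 cb ac]
query mem[0x04]=0x7d, mem[0x01]=0xa7, mem[0x0b]=0xfb, mem[0x0c]=0x01, mem[0x07]=0xac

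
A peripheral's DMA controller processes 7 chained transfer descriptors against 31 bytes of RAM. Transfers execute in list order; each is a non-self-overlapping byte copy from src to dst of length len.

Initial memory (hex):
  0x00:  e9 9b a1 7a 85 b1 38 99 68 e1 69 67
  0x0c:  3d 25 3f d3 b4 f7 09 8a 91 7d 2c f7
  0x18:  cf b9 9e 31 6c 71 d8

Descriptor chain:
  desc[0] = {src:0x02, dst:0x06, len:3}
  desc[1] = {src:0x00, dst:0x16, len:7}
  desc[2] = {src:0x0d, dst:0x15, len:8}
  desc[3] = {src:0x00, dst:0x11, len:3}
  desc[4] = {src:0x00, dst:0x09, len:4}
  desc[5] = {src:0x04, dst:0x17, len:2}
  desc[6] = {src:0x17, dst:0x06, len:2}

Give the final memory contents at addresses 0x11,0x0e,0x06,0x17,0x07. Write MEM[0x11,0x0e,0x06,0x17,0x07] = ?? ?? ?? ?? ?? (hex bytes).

MEM[0x11,0x0e,0x06,0x17,0x07] = e9 3f 85 85 b1

[0] 0x02->0x06 len=3 : a1 7a 85
[1] 0x00->0x16 len=7 : e9 9b a1 7a 85 b1 a1
[2] 0x0d->0x15 len=8 : 25 3f d3 b4 f7 09 8a 91
[3] 0x00->0x11 len=3 : e9 9b a1
[4] 0x00->0x09 len=4 : e9 9b a1 7a
[5] 0x04->0x17 len=2 : 85 b1
[6] 0x17->0x06 len=2 : 85 b1
query mem[0x11]=0xe9, mem[0x0e]=0x3f, mem[0x06]=0x85, mem[0x17]=0x85, mem[0x07]=0xb1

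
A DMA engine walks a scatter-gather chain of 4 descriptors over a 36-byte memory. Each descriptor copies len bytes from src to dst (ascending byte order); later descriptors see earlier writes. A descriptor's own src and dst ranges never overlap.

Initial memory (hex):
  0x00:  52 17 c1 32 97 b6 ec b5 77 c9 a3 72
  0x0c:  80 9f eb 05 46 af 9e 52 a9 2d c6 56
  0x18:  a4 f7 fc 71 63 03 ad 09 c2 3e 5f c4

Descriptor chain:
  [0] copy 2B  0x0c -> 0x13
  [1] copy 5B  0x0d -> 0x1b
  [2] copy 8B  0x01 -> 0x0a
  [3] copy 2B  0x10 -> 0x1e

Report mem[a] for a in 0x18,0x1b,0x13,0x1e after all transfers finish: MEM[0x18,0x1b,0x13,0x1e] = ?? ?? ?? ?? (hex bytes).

#0 dst[0x13+2] := {0x80,0x9f}
#1 dst[0x1b+5] := {0x9f,0xeb,0x05,0x46,0xaf}
#2 dst[0x0a+8] := {0x17,0xc1,0x32,0x97,0xb6,0xec,0xb5,0x77}
#3 dst[0x1e+2] := {0xb5,0x77}
query mem[0x18]=0xa4, mem[0x1b]=0x9f, mem[0x13]=0x80, mem[0x1e]=0xb5

MEM[0x18,0x1b,0x13,0x1e] = a4 9f 80 b5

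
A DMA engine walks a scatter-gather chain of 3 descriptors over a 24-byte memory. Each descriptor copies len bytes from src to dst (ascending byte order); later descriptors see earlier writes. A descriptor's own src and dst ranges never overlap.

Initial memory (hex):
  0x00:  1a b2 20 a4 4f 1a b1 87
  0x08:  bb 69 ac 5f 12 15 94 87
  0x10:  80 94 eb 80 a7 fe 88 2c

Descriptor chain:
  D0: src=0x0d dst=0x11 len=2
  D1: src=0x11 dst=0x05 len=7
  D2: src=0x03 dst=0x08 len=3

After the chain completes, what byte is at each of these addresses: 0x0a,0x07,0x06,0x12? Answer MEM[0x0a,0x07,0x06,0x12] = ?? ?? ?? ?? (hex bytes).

#0 dst[0x11+2] := {0x15,0x94}
#1 dst[0x05+7] := {0x15,0x94,0x80,0xa7,0xfe,0x88,0x2c}
#2 dst[0x08+3] := {0xa4,0x4f,0x15}
query mem[0x0a]=0x15, mem[0x07]=0x80, mem[0x06]=0x94, mem[0x12]=0x94

MEM[0x0a,0x07,0x06,0x12] = 15 80 94 94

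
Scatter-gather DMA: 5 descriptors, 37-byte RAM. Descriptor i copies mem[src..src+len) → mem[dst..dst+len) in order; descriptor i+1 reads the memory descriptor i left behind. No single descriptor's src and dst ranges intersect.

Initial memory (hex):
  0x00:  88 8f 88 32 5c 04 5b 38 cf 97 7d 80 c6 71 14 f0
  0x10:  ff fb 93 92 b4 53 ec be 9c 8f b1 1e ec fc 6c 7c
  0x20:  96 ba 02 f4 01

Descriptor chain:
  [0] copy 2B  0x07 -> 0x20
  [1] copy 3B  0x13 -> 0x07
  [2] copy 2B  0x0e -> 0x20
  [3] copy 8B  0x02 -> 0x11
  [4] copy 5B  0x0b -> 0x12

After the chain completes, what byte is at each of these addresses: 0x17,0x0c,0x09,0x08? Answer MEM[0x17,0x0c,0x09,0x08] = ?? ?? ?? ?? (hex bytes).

MEM[0x17,0x0c,0x09,0x08] = b4 c6 53 b4

D0: mem[0x20..0x21] <- [38 cf]
D1: mem[0x07..0x09] <- [92 b4 53]
D2: mem[0x20..0x21] <- [14 f0]
D3: mem[0x11..0x18] <- [88 32 5c 04 5b 92 b4 53]
D4: mem[0x12..0x16] <- [80 c6 71 14 f0]
query mem[0x17]=0xb4, mem[0x0c]=0xc6, mem[0x09]=0x53, mem[0x08]=0xb4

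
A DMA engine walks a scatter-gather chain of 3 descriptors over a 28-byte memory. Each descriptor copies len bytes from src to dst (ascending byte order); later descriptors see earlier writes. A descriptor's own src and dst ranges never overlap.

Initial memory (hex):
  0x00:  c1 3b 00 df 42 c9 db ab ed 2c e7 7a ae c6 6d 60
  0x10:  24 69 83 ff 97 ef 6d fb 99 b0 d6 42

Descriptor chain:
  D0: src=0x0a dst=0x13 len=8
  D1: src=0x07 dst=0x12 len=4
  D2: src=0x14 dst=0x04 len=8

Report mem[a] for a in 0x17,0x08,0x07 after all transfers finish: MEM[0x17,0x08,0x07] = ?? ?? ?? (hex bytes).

MEM[0x17,0x08,0x07] = 6d 60 6d

#0 dst[0x13+8] := {0xe7,0x7a,0xae,0xc6,0x6d,0x60,0x24,0x69}
#1 dst[0x12+4] := {0xab,0xed,0x2c,0xe7}
#2 dst[0x04+8] := {0x2c,0xe7,0xc6,0x6d,0x60,0x24,0x69,0x42}
query mem[0x17]=0x6d, mem[0x08]=0x60, mem[0x07]=0x6d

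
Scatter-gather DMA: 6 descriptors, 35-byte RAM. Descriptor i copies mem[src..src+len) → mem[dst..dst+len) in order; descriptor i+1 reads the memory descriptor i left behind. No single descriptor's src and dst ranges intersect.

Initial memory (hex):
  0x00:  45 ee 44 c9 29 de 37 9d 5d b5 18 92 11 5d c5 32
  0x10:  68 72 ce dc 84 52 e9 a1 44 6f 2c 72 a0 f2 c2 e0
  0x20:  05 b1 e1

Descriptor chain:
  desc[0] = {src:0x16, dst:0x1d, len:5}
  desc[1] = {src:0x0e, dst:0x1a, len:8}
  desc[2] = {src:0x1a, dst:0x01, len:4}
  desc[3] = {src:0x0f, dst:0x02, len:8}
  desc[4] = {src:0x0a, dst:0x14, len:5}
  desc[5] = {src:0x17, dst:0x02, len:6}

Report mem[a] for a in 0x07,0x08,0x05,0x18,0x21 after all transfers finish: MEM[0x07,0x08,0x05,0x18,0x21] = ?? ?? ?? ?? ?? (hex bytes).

[0] 0x16->0x1d len=5 : e9 a1 44 6f 2c
[1] 0x0e->0x1a len=8 : c5 32 68 72 ce dc 84 52
[2] 0x1a->0x01 len=4 : c5 32 68 72
[3] 0x0f->0x02 len=8 : 32 68 72 ce dc 84 52 e9
[4] 0x0a->0x14 len=5 : 18 92 11 5d c5
[5] 0x17->0x02 len=6 : 5d c5 6f c5 32 68
query mem[0x07]=0x68, mem[0x08]=0x52, mem[0x05]=0xc5, mem[0x18]=0xc5, mem[0x21]=0x52

MEM[0x07,0x08,0x05,0x18,0x21] = 68 52 c5 c5 52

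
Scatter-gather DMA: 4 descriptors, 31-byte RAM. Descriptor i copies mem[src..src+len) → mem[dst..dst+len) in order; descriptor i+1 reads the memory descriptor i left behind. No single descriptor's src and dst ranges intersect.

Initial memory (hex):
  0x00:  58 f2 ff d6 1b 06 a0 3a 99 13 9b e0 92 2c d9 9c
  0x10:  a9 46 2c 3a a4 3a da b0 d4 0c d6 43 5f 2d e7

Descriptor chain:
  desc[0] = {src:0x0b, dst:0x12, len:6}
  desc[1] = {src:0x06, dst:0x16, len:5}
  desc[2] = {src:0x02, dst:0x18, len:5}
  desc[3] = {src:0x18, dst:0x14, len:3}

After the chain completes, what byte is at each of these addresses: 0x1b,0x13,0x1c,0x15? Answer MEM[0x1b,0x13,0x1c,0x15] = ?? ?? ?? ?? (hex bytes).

D0: mem[0x12..0x17] <- [e0 92 2c d9 9c a9]
D1: mem[0x16..0x1a] <- [a0 3a 99 13 9b]
D2: mem[0x18..0x1c] <- [ff d6 1b 06 a0]
D3: mem[0x14..0x16] <- [ff d6 1b]
query mem[0x1b]=0x06, mem[0x13]=0x92, mem[0x1c]=0xa0, mem[0x15]=0xd6

MEM[0x1b,0x13,0x1c,0x15] = 06 92 a0 d6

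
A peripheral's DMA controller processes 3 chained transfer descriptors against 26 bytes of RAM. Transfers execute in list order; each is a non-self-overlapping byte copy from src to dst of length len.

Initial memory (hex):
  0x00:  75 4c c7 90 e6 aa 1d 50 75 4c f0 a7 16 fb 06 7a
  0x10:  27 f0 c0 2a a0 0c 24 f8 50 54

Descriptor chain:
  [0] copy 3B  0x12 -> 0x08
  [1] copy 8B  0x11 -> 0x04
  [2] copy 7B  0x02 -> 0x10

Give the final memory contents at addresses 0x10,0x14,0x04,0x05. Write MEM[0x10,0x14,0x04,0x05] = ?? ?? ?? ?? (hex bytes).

  after D0: wrote 3B at 0x08 = c02aa0
  after D1: wrote 8B at 0x04 = f0c02aa00c24f850
  after D2: wrote 7B at 0x10 = c790f0c02aa00c
query mem[0x10]=0xc7, mem[0x14]=0x2a, mem[0x04]=0xf0, mem[0x05]=0xc0

MEM[0x10,0x14,0x04,0x05] = c7 2a f0 c0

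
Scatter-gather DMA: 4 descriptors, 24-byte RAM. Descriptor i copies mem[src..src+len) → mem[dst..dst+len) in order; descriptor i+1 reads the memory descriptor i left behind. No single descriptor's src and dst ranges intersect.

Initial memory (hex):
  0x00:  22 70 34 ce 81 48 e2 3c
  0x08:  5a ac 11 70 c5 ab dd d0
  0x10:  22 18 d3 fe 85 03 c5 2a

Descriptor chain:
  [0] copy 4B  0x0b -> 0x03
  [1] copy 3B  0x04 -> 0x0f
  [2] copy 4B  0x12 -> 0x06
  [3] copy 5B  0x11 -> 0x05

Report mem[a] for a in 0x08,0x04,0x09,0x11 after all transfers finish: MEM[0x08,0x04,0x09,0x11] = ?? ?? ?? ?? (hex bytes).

[0] 0x0b->0x03 len=4 : 70 c5 ab dd
[1] 0x04->0x0f len=3 : c5 ab dd
[2] 0x12->0x06 len=4 : d3 fe 85 03
[3] 0x11->0x05 len=5 : dd d3 fe 85 03
query mem[0x08]=0x85, mem[0x04]=0xc5, mem[0x09]=0x03, mem[0x11]=0xdd

MEM[0x08,0x04,0x09,0x11] = 85 c5 03 dd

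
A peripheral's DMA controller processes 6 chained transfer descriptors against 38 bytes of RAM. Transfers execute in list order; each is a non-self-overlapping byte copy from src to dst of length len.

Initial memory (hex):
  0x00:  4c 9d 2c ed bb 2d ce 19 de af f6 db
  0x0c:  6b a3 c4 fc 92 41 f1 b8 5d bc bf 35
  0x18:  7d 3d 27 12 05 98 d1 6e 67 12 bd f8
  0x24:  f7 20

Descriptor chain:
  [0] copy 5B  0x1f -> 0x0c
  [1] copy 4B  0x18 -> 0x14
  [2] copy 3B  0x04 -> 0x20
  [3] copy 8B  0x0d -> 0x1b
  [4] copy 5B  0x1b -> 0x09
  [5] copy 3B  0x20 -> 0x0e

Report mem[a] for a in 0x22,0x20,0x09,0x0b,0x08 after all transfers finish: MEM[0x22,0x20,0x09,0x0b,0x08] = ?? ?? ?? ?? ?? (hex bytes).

D0: mem[0x0c..0x10] <- [6e 67 12 bd f8]
D1: mem[0x14..0x17] <- [7d 3d 27 12]
D2: mem[0x20..0x22] <- [bb 2d ce]
D3: mem[0x1b..0x22] <- [67 12 bd f8 41 f1 b8 7d]
D4: mem[0x09..0x0d] <- [67 12 bd f8 41]
D5: mem[0x0e..0x10] <- [f1 b8 7d]
query mem[0x22]=0x7d, mem[0x20]=0xf1, mem[0x09]=0x67, mem[0x0b]=0xbd, mem[0x08]=0xde

MEM[0x22,0x20,0x09,0x0b,0x08] = 7d f1 67 bd de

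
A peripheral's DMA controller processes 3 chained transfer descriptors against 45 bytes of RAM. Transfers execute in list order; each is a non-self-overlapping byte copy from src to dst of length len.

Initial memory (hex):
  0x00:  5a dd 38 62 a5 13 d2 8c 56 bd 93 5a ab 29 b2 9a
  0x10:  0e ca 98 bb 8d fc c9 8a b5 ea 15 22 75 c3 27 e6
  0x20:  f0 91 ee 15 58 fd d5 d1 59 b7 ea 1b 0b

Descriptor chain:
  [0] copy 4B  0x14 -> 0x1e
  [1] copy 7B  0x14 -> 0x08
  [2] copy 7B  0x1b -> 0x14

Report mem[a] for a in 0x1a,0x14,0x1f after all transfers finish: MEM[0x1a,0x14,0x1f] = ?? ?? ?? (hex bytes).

  after D0: wrote 4B at 0x1e = 8dfcc98a
  after D1: wrote 7B at 0x08 = 8dfcc98ab5ea15
  after D2: wrote 7B at 0x14 = 2275c38dfcc98a
query mem[0x1a]=0x8a, mem[0x14]=0x22, mem[0x1f]=0xfc

MEM[0x1a,0x14,0x1f] = 8a 22 fc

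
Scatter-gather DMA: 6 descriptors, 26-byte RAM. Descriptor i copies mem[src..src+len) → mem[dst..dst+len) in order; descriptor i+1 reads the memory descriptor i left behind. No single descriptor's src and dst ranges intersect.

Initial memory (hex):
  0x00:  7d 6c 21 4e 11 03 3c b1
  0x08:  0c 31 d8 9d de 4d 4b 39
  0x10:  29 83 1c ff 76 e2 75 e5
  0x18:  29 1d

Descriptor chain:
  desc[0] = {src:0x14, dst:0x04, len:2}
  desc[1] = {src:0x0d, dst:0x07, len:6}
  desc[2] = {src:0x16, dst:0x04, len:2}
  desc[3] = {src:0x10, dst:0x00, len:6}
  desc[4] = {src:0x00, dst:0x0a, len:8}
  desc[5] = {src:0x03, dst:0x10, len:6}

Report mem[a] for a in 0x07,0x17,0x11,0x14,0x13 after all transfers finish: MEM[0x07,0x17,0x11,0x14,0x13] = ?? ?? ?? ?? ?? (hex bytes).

D0: mem[0x04..0x05] <- [76 e2]
D1: mem[0x07..0x0c] <- [4d 4b 39 29 83 1c]
D2: mem[0x04..0x05] <- [75 e5]
D3: mem[0x00..0x05] <- [29 83 1c ff 76 e2]
D4: mem[0x0a..0x11] <- [29 83 1c ff 76 e2 3c 4d]
D5: mem[0x10..0x15] <- [ff 76 e2 3c 4d 4b]
query mem[0x07]=0x4d, mem[0x17]=0xe5, mem[0x11]=0x76, mem[0x14]=0x4d, mem[0x13]=0x3c

MEM[0x07,0x17,0x11,0x14,0x13] = 4d e5 76 4d 3c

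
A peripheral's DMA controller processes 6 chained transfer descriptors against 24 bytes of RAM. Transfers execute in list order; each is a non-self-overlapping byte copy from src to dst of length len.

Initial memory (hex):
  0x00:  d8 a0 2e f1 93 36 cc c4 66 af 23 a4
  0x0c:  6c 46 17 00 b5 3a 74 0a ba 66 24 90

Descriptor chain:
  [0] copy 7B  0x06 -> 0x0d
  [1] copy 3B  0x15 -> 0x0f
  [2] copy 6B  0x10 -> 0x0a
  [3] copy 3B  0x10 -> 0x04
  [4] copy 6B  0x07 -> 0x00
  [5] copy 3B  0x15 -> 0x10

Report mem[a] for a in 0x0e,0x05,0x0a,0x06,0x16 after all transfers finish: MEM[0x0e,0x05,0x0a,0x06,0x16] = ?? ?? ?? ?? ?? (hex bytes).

#0 dst[0x0d+7] := {0xcc,0xc4,0x66,0xaf,0x23,0xa4,0x6c}
#1 dst[0x0f+3] := {0x66,0x24,0x90}
#2 dst[0x0a+6] := {0x24,0x90,0xa4,0x6c,0xba,0x66}
#3 dst[0x04+3] := {0x24,0x90,0xa4}
#4 dst[0x00+6] := {0xc4,0x66,0xaf,0x24,0x90,0xa4}
#5 dst[0x10+3] := {0x66,0x24,0x90}
query mem[0x0e]=0xba, mem[0x05]=0xa4, mem[0x0a]=0x24, mem[0x06]=0xa4, mem[0x16]=0x24

MEM[0x0e,0x05,0x0a,0x06,0x16] = ba a4 24 a4 24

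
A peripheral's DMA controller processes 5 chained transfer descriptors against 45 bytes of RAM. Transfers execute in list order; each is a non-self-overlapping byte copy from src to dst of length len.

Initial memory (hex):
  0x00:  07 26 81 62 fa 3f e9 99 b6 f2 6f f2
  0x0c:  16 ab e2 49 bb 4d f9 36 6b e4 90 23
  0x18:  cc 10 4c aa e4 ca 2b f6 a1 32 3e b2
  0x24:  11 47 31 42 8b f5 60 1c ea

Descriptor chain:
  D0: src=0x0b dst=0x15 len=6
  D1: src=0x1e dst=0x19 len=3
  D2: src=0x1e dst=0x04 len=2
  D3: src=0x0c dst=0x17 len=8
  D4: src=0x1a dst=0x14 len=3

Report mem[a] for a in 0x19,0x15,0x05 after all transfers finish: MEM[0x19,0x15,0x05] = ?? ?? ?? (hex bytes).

[0] 0x0b->0x15 len=6 : f2 16 ab e2 49 bb
[1] 0x1e->0x19 len=3 : 2b f6 a1
[2] 0x1e->0x04 len=2 : 2b f6
[3] 0x0c->0x17 len=8 : 16 ab e2 49 bb 4d f9 36
[4] 0x1a->0x14 len=3 : 49 bb 4d
query mem[0x19]=0xe2, mem[0x15]=0xbb, mem[0x05]=0xf6

MEM[0x19,0x15,0x05] = e2 bb f6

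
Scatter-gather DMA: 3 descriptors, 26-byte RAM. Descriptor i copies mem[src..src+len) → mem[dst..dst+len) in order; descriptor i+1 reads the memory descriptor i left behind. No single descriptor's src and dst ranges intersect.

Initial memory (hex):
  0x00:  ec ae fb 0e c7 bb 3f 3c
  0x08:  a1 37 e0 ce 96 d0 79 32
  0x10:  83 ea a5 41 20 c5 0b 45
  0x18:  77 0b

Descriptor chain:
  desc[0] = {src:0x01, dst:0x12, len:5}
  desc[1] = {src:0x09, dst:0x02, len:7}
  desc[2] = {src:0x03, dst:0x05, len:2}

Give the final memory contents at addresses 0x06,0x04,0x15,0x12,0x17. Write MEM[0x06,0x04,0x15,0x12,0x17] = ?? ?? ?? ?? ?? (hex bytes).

D0: mem[0x12..0x16] <- [ae fb 0e c7 bb]
D1: mem[0x02..0x08] <- [37 e0 ce 96 d0 79 32]
D2: mem[0x05..0x06] <- [e0 ce]
query mem[0x06]=0xce, mem[0x04]=0xce, mem[0x15]=0xc7, mem[0x12]=0xae, mem[0x17]=0x45

MEM[0x06,0x04,0x15,0x12,0x17] = ce ce c7 ae 45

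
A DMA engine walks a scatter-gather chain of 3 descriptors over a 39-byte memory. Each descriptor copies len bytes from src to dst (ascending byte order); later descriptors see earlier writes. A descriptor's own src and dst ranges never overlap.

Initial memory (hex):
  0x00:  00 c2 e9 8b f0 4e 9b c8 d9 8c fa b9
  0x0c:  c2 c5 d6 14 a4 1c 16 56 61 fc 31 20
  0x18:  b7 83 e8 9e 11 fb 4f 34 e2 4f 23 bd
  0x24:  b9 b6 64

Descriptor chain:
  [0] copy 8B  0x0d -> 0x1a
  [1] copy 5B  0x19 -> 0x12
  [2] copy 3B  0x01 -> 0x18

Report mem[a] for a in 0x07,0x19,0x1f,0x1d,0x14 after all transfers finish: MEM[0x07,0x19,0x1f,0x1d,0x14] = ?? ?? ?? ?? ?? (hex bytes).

MEM[0x07,0x19,0x1f,0x1d,0x14] = c8 e9 16 a4 d6

[0] 0x0d->0x1a len=8 : c5 d6 14 a4 1c 16 56 61
[1] 0x19->0x12 len=5 : 83 c5 d6 14 a4
[2] 0x01->0x18 len=3 : c2 e9 8b
query mem[0x07]=0xc8, mem[0x19]=0xe9, mem[0x1f]=0x16, mem[0x1d]=0xa4, mem[0x14]=0xd6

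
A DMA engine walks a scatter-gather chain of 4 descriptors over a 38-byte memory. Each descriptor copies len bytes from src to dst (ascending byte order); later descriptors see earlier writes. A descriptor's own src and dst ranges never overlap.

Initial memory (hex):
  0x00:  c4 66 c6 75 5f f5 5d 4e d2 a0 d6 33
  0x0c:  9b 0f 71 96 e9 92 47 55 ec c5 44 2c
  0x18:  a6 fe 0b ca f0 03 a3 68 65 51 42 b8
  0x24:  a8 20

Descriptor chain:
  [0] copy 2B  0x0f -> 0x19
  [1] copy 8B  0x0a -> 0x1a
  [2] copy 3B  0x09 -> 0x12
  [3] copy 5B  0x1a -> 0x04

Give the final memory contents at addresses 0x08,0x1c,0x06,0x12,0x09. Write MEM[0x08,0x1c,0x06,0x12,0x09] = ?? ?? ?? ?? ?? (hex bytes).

MEM[0x08,0x1c,0x06,0x12,0x09] = 71 9b 9b a0 a0

D0: mem[0x19..0x1a] <- [96 e9]
D1: mem[0x1a..0x21] <- [d6 33 9b 0f 71 96 e9 92]
D2: mem[0x12..0x14] <- [a0 d6 33]
D3: mem[0x04..0x08] <- [d6 33 9b 0f 71]
query mem[0x08]=0x71, mem[0x1c]=0x9b, mem[0x06]=0x9b, mem[0x12]=0xa0, mem[0x09]=0xa0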